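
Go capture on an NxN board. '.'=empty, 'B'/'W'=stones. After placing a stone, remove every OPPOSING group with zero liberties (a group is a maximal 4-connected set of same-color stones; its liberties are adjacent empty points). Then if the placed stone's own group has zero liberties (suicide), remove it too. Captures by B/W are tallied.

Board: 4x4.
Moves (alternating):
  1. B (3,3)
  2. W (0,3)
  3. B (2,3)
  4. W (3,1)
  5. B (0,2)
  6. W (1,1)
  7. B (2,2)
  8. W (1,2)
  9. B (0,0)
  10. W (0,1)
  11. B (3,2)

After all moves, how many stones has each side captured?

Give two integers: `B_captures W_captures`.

Answer: 0 1

Derivation:
Move 1: B@(3,3) -> caps B=0 W=0
Move 2: W@(0,3) -> caps B=0 W=0
Move 3: B@(2,3) -> caps B=0 W=0
Move 4: W@(3,1) -> caps B=0 W=0
Move 5: B@(0,2) -> caps B=0 W=0
Move 6: W@(1,1) -> caps B=0 W=0
Move 7: B@(2,2) -> caps B=0 W=0
Move 8: W@(1,2) -> caps B=0 W=0
Move 9: B@(0,0) -> caps B=0 W=0
Move 10: W@(0,1) -> caps B=0 W=1
Move 11: B@(3,2) -> caps B=0 W=1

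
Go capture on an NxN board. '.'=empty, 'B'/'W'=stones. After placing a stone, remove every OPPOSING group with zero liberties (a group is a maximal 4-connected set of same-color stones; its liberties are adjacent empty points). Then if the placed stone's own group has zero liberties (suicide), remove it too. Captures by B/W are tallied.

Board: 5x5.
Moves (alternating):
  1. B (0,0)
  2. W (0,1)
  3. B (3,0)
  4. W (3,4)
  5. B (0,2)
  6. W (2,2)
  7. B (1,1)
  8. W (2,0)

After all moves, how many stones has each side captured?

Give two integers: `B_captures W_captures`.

Answer: 1 0

Derivation:
Move 1: B@(0,0) -> caps B=0 W=0
Move 2: W@(0,1) -> caps B=0 W=0
Move 3: B@(3,0) -> caps B=0 W=0
Move 4: W@(3,4) -> caps B=0 W=0
Move 5: B@(0,2) -> caps B=0 W=0
Move 6: W@(2,2) -> caps B=0 W=0
Move 7: B@(1,1) -> caps B=1 W=0
Move 8: W@(2,0) -> caps B=1 W=0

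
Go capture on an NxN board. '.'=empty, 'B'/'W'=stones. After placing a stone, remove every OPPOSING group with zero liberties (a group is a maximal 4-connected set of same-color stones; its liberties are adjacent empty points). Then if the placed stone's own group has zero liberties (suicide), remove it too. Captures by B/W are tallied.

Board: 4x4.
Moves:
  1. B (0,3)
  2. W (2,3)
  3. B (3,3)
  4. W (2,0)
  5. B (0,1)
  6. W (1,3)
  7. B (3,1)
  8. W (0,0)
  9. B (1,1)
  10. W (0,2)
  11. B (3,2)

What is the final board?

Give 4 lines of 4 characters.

Answer: WBW.
.B.W
W..W
.BBB

Derivation:
Move 1: B@(0,3) -> caps B=0 W=0
Move 2: W@(2,3) -> caps B=0 W=0
Move 3: B@(3,3) -> caps B=0 W=0
Move 4: W@(2,0) -> caps B=0 W=0
Move 5: B@(0,1) -> caps B=0 W=0
Move 6: W@(1,3) -> caps B=0 W=0
Move 7: B@(3,1) -> caps B=0 W=0
Move 8: W@(0,0) -> caps B=0 W=0
Move 9: B@(1,1) -> caps B=0 W=0
Move 10: W@(0,2) -> caps B=0 W=1
Move 11: B@(3,2) -> caps B=0 W=1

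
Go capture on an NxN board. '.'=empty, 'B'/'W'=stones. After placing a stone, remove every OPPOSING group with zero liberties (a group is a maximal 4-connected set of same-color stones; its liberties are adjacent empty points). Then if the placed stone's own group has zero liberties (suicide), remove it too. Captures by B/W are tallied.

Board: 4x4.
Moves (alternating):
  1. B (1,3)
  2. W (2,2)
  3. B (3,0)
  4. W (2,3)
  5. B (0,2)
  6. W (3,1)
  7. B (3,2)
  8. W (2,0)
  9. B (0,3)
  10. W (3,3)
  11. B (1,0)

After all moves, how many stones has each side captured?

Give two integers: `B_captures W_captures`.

Move 1: B@(1,3) -> caps B=0 W=0
Move 2: W@(2,2) -> caps B=0 W=0
Move 3: B@(3,0) -> caps B=0 W=0
Move 4: W@(2,3) -> caps B=0 W=0
Move 5: B@(0,2) -> caps B=0 W=0
Move 6: W@(3,1) -> caps B=0 W=0
Move 7: B@(3,2) -> caps B=0 W=0
Move 8: W@(2,0) -> caps B=0 W=1
Move 9: B@(0,3) -> caps B=0 W=1
Move 10: W@(3,3) -> caps B=0 W=2
Move 11: B@(1,0) -> caps B=0 W=2

Answer: 0 2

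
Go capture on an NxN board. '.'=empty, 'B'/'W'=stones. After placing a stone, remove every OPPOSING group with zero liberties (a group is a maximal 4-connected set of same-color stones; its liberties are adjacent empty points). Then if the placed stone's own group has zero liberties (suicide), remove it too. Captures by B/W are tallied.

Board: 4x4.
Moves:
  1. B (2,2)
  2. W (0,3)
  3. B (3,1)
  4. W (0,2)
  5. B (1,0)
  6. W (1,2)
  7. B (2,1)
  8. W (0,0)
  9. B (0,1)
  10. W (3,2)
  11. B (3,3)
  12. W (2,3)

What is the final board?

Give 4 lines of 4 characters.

Move 1: B@(2,2) -> caps B=0 W=0
Move 2: W@(0,3) -> caps B=0 W=0
Move 3: B@(3,1) -> caps B=0 W=0
Move 4: W@(0,2) -> caps B=0 W=0
Move 5: B@(1,0) -> caps B=0 W=0
Move 6: W@(1,2) -> caps B=0 W=0
Move 7: B@(2,1) -> caps B=0 W=0
Move 8: W@(0,0) -> caps B=0 W=0
Move 9: B@(0,1) -> caps B=1 W=0
Move 10: W@(3,2) -> caps B=1 W=0
Move 11: B@(3,3) -> caps B=2 W=0
Move 12: W@(2,3) -> caps B=2 W=0

Answer: .BWW
B.W.
.BBW
.B.B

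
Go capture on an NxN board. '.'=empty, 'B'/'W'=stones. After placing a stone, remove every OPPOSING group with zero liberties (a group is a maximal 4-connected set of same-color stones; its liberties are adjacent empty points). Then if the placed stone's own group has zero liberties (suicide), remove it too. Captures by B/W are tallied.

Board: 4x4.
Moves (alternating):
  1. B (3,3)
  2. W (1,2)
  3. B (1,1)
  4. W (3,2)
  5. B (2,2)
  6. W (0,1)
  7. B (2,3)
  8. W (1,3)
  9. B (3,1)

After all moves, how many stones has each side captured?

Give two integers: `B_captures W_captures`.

Move 1: B@(3,3) -> caps B=0 W=0
Move 2: W@(1,2) -> caps B=0 W=0
Move 3: B@(1,1) -> caps B=0 W=0
Move 4: W@(3,2) -> caps B=0 W=0
Move 5: B@(2,2) -> caps B=0 W=0
Move 6: W@(0,1) -> caps B=0 W=0
Move 7: B@(2,3) -> caps B=0 W=0
Move 8: W@(1,3) -> caps B=0 W=0
Move 9: B@(3,1) -> caps B=1 W=0

Answer: 1 0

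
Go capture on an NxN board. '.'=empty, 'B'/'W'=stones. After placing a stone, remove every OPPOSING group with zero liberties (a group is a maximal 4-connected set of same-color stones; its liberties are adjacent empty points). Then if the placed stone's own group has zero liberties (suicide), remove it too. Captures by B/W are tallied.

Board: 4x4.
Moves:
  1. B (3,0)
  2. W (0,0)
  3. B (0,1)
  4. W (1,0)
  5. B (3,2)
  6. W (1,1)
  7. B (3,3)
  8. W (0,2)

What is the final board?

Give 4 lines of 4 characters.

Move 1: B@(3,0) -> caps B=0 W=0
Move 2: W@(0,0) -> caps B=0 W=0
Move 3: B@(0,1) -> caps B=0 W=0
Move 4: W@(1,0) -> caps B=0 W=0
Move 5: B@(3,2) -> caps B=0 W=0
Move 6: W@(1,1) -> caps B=0 W=0
Move 7: B@(3,3) -> caps B=0 W=0
Move 8: W@(0,2) -> caps B=0 W=1

Answer: W.W.
WW..
....
B.BB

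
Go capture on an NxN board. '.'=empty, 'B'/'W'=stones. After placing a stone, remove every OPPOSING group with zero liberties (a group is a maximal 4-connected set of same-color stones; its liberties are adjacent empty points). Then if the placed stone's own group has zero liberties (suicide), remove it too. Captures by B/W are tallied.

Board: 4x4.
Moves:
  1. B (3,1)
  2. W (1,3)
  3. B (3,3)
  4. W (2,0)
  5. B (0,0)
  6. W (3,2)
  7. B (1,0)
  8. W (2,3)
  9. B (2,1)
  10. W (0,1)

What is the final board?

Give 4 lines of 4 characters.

Answer: BW..
B..W
WB.W
.BW.

Derivation:
Move 1: B@(3,1) -> caps B=0 W=0
Move 2: W@(1,3) -> caps B=0 W=0
Move 3: B@(3,3) -> caps B=0 W=0
Move 4: W@(2,0) -> caps B=0 W=0
Move 5: B@(0,0) -> caps B=0 W=0
Move 6: W@(3,2) -> caps B=0 W=0
Move 7: B@(1,0) -> caps B=0 W=0
Move 8: W@(2,3) -> caps B=0 W=1
Move 9: B@(2,1) -> caps B=0 W=1
Move 10: W@(0,1) -> caps B=0 W=1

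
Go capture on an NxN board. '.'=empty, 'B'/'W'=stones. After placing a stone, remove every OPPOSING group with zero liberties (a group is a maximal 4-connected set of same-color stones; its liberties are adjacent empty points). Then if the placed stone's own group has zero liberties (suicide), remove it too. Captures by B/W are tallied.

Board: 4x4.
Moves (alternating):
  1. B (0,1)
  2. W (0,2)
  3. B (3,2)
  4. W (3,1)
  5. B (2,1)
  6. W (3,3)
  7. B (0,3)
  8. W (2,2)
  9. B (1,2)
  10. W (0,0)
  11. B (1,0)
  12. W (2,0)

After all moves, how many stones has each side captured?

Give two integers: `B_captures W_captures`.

Move 1: B@(0,1) -> caps B=0 W=0
Move 2: W@(0,2) -> caps B=0 W=0
Move 3: B@(3,2) -> caps B=0 W=0
Move 4: W@(3,1) -> caps B=0 W=0
Move 5: B@(2,1) -> caps B=0 W=0
Move 6: W@(3,3) -> caps B=0 W=0
Move 7: B@(0,3) -> caps B=0 W=0
Move 8: W@(2,2) -> caps B=0 W=1
Move 9: B@(1,2) -> caps B=1 W=1
Move 10: W@(0,0) -> caps B=1 W=1
Move 11: B@(1,0) -> caps B=2 W=1
Move 12: W@(2,0) -> caps B=2 W=1

Answer: 2 1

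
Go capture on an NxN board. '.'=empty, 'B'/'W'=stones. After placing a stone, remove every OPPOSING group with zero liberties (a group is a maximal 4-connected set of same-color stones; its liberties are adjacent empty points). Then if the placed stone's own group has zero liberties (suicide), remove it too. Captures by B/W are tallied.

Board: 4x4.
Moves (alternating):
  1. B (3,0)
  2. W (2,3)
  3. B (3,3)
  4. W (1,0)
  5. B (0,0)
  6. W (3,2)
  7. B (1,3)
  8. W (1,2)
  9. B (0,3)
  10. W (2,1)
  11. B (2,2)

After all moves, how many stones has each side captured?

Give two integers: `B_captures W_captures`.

Answer: 0 1

Derivation:
Move 1: B@(3,0) -> caps B=0 W=0
Move 2: W@(2,3) -> caps B=0 W=0
Move 3: B@(3,3) -> caps B=0 W=0
Move 4: W@(1,0) -> caps B=0 W=0
Move 5: B@(0,0) -> caps B=0 W=0
Move 6: W@(3,2) -> caps B=0 W=1
Move 7: B@(1,3) -> caps B=0 W=1
Move 8: W@(1,2) -> caps B=0 W=1
Move 9: B@(0,3) -> caps B=0 W=1
Move 10: W@(2,1) -> caps B=0 W=1
Move 11: B@(2,2) -> caps B=0 W=1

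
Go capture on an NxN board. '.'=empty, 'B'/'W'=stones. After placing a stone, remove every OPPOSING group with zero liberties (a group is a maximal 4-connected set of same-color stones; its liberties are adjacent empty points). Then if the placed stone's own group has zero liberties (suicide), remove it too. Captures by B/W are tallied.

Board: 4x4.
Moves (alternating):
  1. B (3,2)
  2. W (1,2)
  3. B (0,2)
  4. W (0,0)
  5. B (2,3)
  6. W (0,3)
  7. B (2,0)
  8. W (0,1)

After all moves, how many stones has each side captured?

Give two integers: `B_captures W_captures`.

Answer: 0 1

Derivation:
Move 1: B@(3,2) -> caps B=0 W=0
Move 2: W@(1,2) -> caps B=0 W=0
Move 3: B@(0,2) -> caps B=0 W=0
Move 4: W@(0,0) -> caps B=0 W=0
Move 5: B@(2,3) -> caps B=0 W=0
Move 6: W@(0,3) -> caps B=0 W=0
Move 7: B@(2,0) -> caps B=0 W=0
Move 8: W@(0,1) -> caps B=0 W=1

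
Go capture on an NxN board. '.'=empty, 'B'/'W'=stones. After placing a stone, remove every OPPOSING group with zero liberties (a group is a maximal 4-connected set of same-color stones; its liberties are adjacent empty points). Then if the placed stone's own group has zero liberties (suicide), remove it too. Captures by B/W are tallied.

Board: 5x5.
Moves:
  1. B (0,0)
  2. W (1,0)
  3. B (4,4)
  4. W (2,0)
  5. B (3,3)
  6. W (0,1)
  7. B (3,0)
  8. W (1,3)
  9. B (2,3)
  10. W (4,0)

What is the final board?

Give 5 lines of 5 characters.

Answer: .W...
W..W.
W..B.
B..B.
W...B

Derivation:
Move 1: B@(0,0) -> caps B=0 W=0
Move 2: W@(1,0) -> caps B=0 W=0
Move 3: B@(4,4) -> caps B=0 W=0
Move 4: W@(2,0) -> caps B=0 W=0
Move 5: B@(3,3) -> caps B=0 W=0
Move 6: W@(0,1) -> caps B=0 W=1
Move 7: B@(3,0) -> caps B=0 W=1
Move 8: W@(1,3) -> caps B=0 W=1
Move 9: B@(2,3) -> caps B=0 W=1
Move 10: W@(4,0) -> caps B=0 W=1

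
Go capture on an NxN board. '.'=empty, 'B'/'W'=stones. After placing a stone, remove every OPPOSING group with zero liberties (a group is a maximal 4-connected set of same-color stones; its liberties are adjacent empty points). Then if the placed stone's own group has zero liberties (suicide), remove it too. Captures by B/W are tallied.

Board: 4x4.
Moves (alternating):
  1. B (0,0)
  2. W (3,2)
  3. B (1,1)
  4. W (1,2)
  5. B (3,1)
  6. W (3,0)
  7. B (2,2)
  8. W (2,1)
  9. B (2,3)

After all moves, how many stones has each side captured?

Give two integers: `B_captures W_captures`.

Move 1: B@(0,0) -> caps B=0 W=0
Move 2: W@(3,2) -> caps B=0 W=0
Move 3: B@(1,1) -> caps B=0 W=0
Move 4: W@(1,2) -> caps B=0 W=0
Move 5: B@(3,1) -> caps B=0 W=0
Move 6: W@(3,0) -> caps B=0 W=0
Move 7: B@(2,2) -> caps B=0 W=0
Move 8: W@(2,1) -> caps B=0 W=1
Move 9: B@(2,3) -> caps B=0 W=1

Answer: 0 1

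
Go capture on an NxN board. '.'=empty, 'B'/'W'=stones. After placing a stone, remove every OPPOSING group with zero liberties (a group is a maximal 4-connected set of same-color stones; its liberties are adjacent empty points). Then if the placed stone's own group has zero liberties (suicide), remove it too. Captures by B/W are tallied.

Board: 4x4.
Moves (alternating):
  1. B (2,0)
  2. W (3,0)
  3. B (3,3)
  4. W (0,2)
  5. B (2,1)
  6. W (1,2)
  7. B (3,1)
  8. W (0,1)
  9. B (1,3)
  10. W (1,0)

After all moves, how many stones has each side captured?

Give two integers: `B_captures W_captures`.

Answer: 1 0

Derivation:
Move 1: B@(2,0) -> caps B=0 W=0
Move 2: W@(3,0) -> caps B=0 W=0
Move 3: B@(3,3) -> caps B=0 W=0
Move 4: W@(0,2) -> caps B=0 W=0
Move 5: B@(2,1) -> caps B=0 W=0
Move 6: W@(1,2) -> caps B=0 W=0
Move 7: B@(3,1) -> caps B=1 W=0
Move 8: W@(0,1) -> caps B=1 W=0
Move 9: B@(1,3) -> caps B=1 W=0
Move 10: W@(1,0) -> caps B=1 W=0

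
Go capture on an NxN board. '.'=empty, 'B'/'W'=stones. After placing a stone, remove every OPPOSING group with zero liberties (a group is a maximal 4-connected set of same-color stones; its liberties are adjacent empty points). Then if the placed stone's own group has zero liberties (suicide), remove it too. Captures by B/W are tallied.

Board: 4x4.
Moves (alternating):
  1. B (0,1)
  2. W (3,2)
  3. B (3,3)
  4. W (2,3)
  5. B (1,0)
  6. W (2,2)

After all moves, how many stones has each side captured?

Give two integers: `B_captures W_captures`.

Move 1: B@(0,1) -> caps B=0 W=0
Move 2: W@(3,2) -> caps B=0 W=0
Move 3: B@(3,3) -> caps B=0 W=0
Move 4: W@(2,3) -> caps B=0 W=1
Move 5: B@(1,0) -> caps B=0 W=1
Move 6: W@(2,2) -> caps B=0 W=1

Answer: 0 1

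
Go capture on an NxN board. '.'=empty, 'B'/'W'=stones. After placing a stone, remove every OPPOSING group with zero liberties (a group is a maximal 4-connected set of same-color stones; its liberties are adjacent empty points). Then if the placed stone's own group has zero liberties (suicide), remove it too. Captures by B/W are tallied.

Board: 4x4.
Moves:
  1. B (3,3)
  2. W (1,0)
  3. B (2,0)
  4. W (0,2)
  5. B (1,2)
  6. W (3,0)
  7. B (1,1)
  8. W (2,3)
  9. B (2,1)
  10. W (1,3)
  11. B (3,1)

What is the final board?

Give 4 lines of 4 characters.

Move 1: B@(3,3) -> caps B=0 W=0
Move 2: W@(1,0) -> caps B=0 W=0
Move 3: B@(2,0) -> caps B=0 W=0
Move 4: W@(0,2) -> caps B=0 W=0
Move 5: B@(1,2) -> caps B=0 W=0
Move 6: W@(3,0) -> caps B=0 W=0
Move 7: B@(1,1) -> caps B=0 W=0
Move 8: W@(2,3) -> caps B=0 W=0
Move 9: B@(2,1) -> caps B=0 W=0
Move 10: W@(1,3) -> caps B=0 W=0
Move 11: B@(3,1) -> caps B=1 W=0

Answer: ..W.
WBBW
BB.W
.B.B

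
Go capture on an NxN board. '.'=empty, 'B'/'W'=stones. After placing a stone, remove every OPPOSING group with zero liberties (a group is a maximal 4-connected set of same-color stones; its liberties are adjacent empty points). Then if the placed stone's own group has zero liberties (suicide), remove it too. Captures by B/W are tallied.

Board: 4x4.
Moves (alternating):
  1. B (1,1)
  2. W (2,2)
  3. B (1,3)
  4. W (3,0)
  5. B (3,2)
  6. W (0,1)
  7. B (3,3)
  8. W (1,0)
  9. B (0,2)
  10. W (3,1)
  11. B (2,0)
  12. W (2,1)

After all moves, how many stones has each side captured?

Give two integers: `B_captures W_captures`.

Move 1: B@(1,1) -> caps B=0 W=0
Move 2: W@(2,2) -> caps B=0 W=0
Move 3: B@(1,3) -> caps B=0 W=0
Move 4: W@(3,0) -> caps B=0 W=0
Move 5: B@(3,2) -> caps B=0 W=0
Move 6: W@(0,1) -> caps B=0 W=0
Move 7: B@(3,3) -> caps B=0 W=0
Move 8: W@(1,0) -> caps B=0 W=0
Move 9: B@(0,2) -> caps B=0 W=0
Move 10: W@(3,1) -> caps B=0 W=0
Move 11: B@(2,0) -> caps B=0 W=0
Move 12: W@(2,1) -> caps B=0 W=1

Answer: 0 1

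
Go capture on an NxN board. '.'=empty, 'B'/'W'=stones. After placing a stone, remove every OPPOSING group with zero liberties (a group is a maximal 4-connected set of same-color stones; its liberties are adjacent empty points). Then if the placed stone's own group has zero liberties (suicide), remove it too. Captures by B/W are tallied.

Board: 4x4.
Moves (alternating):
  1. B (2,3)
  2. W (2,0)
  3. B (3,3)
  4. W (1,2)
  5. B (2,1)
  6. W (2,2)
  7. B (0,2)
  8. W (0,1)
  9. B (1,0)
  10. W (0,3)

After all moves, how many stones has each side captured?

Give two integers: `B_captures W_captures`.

Move 1: B@(2,3) -> caps B=0 W=0
Move 2: W@(2,0) -> caps B=0 W=0
Move 3: B@(3,3) -> caps B=0 W=0
Move 4: W@(1,2) -> caps B=0 W=0
Move 5: B@(2,1) -> caps B=0 W=0
Move 6: W@(2,2) -> caps B=0 W=0
Move 7: B@(0,2) -> caps B=0 W=0
Move 8: W@(0,1) -> caps B=0 W=0
Move 9: B@(1,0) -> caps B=0 W=0
Move 10: W@(0,3) -> caps B=0 W=1

Answer: 0 1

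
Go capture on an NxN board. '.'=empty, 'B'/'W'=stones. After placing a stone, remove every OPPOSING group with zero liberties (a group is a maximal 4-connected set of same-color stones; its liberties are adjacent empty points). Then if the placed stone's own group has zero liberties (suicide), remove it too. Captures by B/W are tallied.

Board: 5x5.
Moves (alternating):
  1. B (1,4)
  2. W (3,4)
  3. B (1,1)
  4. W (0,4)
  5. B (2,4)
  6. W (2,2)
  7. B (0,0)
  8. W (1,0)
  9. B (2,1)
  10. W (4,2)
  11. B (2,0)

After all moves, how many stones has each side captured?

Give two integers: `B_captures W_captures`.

Move 1: B@(1,4) -> caps B=0 W=0
Move 2: W@(3,4) -> caps B=0 W=0
Move 3: B@(1,1) -> caps B=0 W=0
Move 4: W@(0,4) -> caps B=0 W=0
Move 5: B@(2,4) -> caps B=0 W=0
Move 6: W@(2,2) -> caps B=0 W=0
Move 7: B@(0,0) -> caps B=0 W=0
Move 8: W@(1,0) -> caps B=0 W=0
Move 9: B@(2,1) -> caps B=0 W=0
Move 10: W@(4,2) -> caps B=0 W=0
Move 11: B@(2,0) -> caps B=1 W=0

Answer: 1 0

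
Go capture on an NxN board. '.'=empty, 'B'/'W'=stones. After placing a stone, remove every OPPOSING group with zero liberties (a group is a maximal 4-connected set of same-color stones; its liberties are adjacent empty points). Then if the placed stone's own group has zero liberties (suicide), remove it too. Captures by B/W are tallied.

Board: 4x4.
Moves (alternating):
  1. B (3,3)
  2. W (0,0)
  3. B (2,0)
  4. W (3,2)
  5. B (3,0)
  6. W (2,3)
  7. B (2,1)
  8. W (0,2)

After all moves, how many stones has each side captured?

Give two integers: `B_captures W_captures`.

Answer: 0 1

Derivation:
Move 1: B@(3,3) -> caps B=0 W=0
Move 2: W@(0,0) -> caps B=0 W=0
Move 3: B@(2,0) -> caps B=0 W=0
Move 4: W@(3,2) -> caps B=0 W=0
Move 5: B@(3,0) -> caps B=0 W=0
Move 6: W@(2,3) -> caps B=0 W=1
Move 7: B@(2,1) -> caps B=0 W=1
Move 8: W@(0,2) -> caps B=0 W=1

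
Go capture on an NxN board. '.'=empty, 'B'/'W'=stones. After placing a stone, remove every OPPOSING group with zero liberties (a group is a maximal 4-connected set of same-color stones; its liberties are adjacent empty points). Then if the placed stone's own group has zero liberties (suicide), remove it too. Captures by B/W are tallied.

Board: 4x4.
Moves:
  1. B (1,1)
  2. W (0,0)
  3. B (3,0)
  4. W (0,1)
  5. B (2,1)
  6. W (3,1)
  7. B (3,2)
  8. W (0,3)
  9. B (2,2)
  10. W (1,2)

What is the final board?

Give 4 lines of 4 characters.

Move 1: B@(1,1) -> caps B=0 W=0
Move 2: W@(0,0) -> caps B=0 W=0
Move 3: B@(3,0) -> caps B=0 W=0
Move 4: W@(0,1) -> caps B=0 W=0
Move 5: B@(2,1) -> caps B=0 W=0
Move 6: W@(3,1) -> caps B=0 W=0
Move 7: B@(3,2) -> caps B=1 W=0
Move 8: W@(0,3) -> caps B=1 W=0
Move 9: B@(2,2) -> caps B=1 W=0
Move 10: W@(1,2) -> caps B=1 W=0

Answer: WW.W
.BW.
.BB.
B.B.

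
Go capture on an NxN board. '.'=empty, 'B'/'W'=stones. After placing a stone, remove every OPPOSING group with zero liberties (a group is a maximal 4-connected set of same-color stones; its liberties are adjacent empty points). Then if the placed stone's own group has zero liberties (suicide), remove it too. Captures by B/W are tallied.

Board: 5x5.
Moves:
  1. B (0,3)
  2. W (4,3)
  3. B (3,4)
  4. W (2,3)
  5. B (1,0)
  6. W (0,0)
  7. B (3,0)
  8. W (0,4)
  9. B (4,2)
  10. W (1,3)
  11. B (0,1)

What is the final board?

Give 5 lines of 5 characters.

Move 1: B@(0,3) -> caps B=0 W=0
Move 2: W@(4,3) -> caps B=0 W=0
Move 3: B@(3,4) -> caps B=0 W=0
Move 4: W@(2,3) -> caps B=0 W=0
Move 5: B@(1,0) -> caps B=0 W=0
Move 6: W@(0,0) -> caps B=0 W=0
Move 7: B@(3,0) -> caps B=0 W=0
Move 8: W@(0,4) -> caps B=0 W=0
Move 9: B@(4,2) -> caps B=0 W=0
Move 10: W@(1,3) -> caps B=0 W=0
Move 11: B@(0,1) -> caps B=1 W=0

Answer: .B.BW
B..W.
...W.
B...B
..BW.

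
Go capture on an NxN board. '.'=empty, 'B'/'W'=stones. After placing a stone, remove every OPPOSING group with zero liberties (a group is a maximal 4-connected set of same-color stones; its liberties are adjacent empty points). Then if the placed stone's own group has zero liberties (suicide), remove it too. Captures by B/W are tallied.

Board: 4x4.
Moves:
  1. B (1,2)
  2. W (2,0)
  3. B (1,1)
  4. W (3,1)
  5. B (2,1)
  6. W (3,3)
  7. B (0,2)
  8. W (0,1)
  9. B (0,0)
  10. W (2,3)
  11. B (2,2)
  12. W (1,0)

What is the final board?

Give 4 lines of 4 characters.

Move 1: B@(1,2) -> caps B=0 W=0
Move 2: W@(2,0) -> caps B=0 W=0
Move 3: B@(1,1) -> caps B=0 W=0
Move 4: W@(3,1) -> caps B=0 W=0
Move 5: B@(2,1) -> caps B=0 W=0
Move 6: W@(3,3) -> caps B=0 W=0
Move 7: B@(0,2) -> caps B=0 W=0
Move 8: W@(0,1) -> caps B=0 W=0
Move 9: B@(0,0) -> caps B=1 W=0
Move 10: W@(2,3) -> caps B=1 W=0
Move 11: B@(2,2) -> caps B=1 W=0
Move 12: W@(1,0) -> caps B=1 W=0

Answer: B.B.
WBB.
WBBW
.W.W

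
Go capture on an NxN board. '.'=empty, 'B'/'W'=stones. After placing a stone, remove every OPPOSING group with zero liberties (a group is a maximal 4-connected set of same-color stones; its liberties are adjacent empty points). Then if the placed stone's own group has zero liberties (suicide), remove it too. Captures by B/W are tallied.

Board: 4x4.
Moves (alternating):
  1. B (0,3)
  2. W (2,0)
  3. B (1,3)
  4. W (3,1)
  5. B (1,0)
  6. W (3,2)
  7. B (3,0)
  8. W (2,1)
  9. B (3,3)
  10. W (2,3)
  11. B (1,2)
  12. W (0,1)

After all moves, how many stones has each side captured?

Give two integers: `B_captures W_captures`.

Move 1: B@(0,3) -> caps B=0 W=0
Move 2: W@(2,0) -> caps B=0 W=0
Move 3: B@(1,3) -> caps B=0 W=0
Move 4: W@(3,1) -> caps B=0 W=0
Move 5: B@(1,0) -> caps B=0 W=0
Move 6: W@(3,2) -> caps B=0 W=0
Move 7: B@(3,0) -> caps B=0 W=0
Move 8: W@(2,1) -> caps B=0 W=0
Move 9: B@(3,3) -> caps B=0 W=0
Move 10: W@(2,3) -> caps B=0 W=1
Move 11: B@(1,2) -> caps B=0 W=1
Move 12: W@(0,1) -> caps B=0 W=1

Answer: 0 1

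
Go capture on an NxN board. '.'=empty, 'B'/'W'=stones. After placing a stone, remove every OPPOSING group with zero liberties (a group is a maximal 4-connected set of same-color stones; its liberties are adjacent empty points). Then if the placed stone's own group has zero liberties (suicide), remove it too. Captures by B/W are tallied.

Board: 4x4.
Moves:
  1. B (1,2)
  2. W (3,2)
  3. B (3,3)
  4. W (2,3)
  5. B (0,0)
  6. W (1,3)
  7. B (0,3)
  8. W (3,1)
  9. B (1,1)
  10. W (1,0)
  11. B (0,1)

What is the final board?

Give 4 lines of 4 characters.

Answer: BB.B
WBBW
...W
.WW.

Derivation:
Move 1: B@(1,2) -> caps B=0 W=0
Move 2: W@(3,2) -> caps B=0 W=0
Move 3: B@(3,3) -> caps B=0 W=0
Move 4: W@(2,3) -> caps B=0 W=1
Move 5: B@(0,0) -> caps B=0 W=1
Move 6: W@(1,3) -> caps B=0 W=1
Move 7: B@(0,3) -> caps B=0 W=1
Move 8: W@(3,1) -> caps B=0 W=1
Move 9: B@(1,1) -> caps B=0 W=1
Move 10: W@(1,0) -> caps B=0 W=1
Move 11: B@(0,1) -> caps B=0 W=1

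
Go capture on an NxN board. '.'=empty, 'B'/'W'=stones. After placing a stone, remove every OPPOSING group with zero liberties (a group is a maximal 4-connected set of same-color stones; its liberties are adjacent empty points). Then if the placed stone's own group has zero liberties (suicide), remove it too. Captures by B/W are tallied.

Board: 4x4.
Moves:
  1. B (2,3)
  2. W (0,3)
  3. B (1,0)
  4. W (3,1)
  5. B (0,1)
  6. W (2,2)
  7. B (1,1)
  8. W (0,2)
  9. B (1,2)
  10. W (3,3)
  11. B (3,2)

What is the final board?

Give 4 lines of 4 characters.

Move 1: B@(2,3) -> caps B=0 W=0
Move 2: W@(0,3) -> caps B=0 W=0
Move 3: B@(1,0) -> caps B=0 W=0
Move 4: W@(3,1) -> caps B=0 W=0
Move 5: B@(0,1) -> caps B=0 W=0
Move 6: W@(2,2) -> caps B=0 W=0
Move 7: B@(1,1) -> caps B=0 W=0
Move 8: W@(0,2) -> caps B=0 W=0
Move 9: B@(1,2) -> caps B=0 W=0
Move 10: W@(3,3) -> caps B=0 W=0
Move 11: B@(3,2) -> caps B=1 W=0

Answer: .BWW
BBB.
..WB
.WB.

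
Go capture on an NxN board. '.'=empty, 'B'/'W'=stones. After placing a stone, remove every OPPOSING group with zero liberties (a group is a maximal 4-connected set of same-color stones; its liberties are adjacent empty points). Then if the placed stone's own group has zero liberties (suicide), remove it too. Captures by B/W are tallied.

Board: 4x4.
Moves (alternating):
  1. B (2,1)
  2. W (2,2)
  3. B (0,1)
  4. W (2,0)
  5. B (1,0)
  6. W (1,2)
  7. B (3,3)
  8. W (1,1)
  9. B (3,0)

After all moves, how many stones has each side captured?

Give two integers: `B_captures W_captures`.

Answer: 1 0

Derivation:
Move 1: B@(2,1) -> caps B=0 W=0
Move 2: W@(2,2) -> caps B=0 W=0
Move 3: B@(0,1) -> caps B=0 W=0
Move 4: W@(2,0) -> caps B=0 W=0
Move 5: B@(1,0) -> caps B=0 W=0
Move 6: W@(1,2) -> caps B=0 W=0
Move 7: B@(3,3) -> caps B=0 W=0
Move 8: W@(1,1) -> caps B=0 W=0
Move 9: B@(3,0) -> caps B=1 W=0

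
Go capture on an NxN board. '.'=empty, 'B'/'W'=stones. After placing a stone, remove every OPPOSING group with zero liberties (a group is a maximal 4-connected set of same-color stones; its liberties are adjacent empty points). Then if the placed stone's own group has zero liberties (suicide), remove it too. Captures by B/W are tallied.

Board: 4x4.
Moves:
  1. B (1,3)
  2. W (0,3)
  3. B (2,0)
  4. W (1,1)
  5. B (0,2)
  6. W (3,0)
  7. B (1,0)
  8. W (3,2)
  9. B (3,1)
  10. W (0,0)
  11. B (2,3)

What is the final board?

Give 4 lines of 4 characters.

Answer: W.B.
BW.B
B..B
.BW.

Derivation:
Move 1: B@(1,3) -> caps B=0 W=0
Move 2: W@(0,3) -> caps B=0 W=0
Move 3: B@(2,0) -> caps B=0 W=0
Move 4: W@(1,1) -> caps B=0 W=0
Move 5: B@(0,2) -> caps B=1 W=0
Move 6: W@(3,0) -> caps B=1 W=0
Move 7: B@(1,0) -> caps B=1 W=0
Move 8: W@(3,2) -> caps B=1 W=0
Move 9: B@(3,1) -> caps B=2 W=0
Move 10: W@(0,0) -> caps B=2 W=0
Move 11: B@(2,3) -> caps B=2 W=0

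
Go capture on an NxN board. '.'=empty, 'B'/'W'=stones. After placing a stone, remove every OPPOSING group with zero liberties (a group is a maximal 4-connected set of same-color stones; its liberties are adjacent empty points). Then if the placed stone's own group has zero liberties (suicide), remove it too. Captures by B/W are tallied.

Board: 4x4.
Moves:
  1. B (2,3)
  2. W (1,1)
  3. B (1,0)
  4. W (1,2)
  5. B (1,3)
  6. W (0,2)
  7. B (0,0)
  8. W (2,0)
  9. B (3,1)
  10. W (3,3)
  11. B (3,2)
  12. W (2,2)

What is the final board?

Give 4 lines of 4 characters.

Answer: B.W.
BWWB
W.WB
.BB.

Derivation:
Move 1: B@(2,3) -> caps B=0 W=0
Move 2: W@(1,1) -> caps B=0 W=0
Move 3: B@(1,0) -> caps B=0 W=0
Move 4: W@(1,2) -> caps B=0 W=0
Move 5: B@(1,3) -> caps B=0 W=0
Move 6: W@(0,2) -> caps B=0 W=0
Move 7: B@(0,0) -> caps B=0 W=0
Move 8: W@(2,0) -> caps B=0 W=0
Move 9: B@(3,1) -> caps B=0 W=0
Move 10: W@(3,3) -> caps B=0 W=0
Move 11: B@(3,2) -> caps B=1 W=0
Move 12: W@(2,2) -> caps B=1 W=0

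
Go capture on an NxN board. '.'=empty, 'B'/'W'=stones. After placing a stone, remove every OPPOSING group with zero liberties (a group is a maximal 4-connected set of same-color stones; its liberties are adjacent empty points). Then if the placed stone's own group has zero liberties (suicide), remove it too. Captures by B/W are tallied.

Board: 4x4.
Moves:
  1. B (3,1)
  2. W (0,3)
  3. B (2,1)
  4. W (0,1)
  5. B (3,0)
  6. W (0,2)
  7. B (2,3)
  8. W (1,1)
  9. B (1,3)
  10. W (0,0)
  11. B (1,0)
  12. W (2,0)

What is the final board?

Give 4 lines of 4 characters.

Answer: WWWW
.W.B
WB.B
BB..

Derivation:
Move 1: B@(3,1) -> caps B=0 W=0
Move 2: W@(0,3) -> caps B=0 W=0
Move 3: B@(2,1) -> caps B=0 W=0
Move 4: W@(0,1) -> caps B=0 W=0
Move 5: B@(3,0) -> caps B=0 W=0
Move 6: W@(0,2) -> caps B=0 W=0
Move 7: B@(2,3) -> caps B=0 W=0
Move 8: W@(1,1) -> caps B=0 W=0
Move 9: B@(1,3) -> caps B=0 W=0
Move 10: W@(0,0) -> caps B=0 W=0
Move 11: B@(1,0) -> caps B=0 W=0
Move 12: W@(2,0) -> caps B=0 W=1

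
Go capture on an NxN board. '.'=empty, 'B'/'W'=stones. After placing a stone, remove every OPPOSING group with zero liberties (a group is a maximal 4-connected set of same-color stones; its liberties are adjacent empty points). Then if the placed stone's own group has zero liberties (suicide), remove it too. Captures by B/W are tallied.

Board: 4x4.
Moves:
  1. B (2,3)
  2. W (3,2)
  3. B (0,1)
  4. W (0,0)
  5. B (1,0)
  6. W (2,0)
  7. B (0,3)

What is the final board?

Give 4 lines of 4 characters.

Move 1: B@(2,3) -> caps B=0 W=0
Move 2: W@(3,2) -> caps B=0 W=0
Move 3: B@(0,1) -> caps B=0 W=0
Move 4: W@(0,0) -> caps B=0 W=0
Move 5: B@(1,0) -> caps B=1 W=0
Move 6: W@(2,0) -> caps B=1 W=0
Move 7: B@(0,3) -> caps B=1 W=0

Answer: .B.B
B...
W..B
..W.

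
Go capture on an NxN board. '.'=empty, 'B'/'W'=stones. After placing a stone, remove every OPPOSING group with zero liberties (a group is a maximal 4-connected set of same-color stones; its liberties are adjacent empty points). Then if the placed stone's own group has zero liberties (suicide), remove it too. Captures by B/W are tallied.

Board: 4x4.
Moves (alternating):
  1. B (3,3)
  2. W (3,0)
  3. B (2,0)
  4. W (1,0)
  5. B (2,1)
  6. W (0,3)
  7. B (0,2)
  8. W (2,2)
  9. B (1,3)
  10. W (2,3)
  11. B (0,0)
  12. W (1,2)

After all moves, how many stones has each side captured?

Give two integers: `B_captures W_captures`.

Answer: 1 0

Derivation:
Move 1: B@(3,3) -> caps B=0 W=0
Move 2: W@(3,0) -> caps B=0 W=0
Move 3: B@(2,0) -> caps B=0 W=0
Move 4: W@(1,0) -> caps B=0 W=0
Move 5: B@(2,1) -> caps B=0 W=0
Move 6: W@(0,3) -> caps B=0 W=0
Move 7: B@(0,2) -> caps B=0 W=0
Move 8: W@(2,2) -> caps B=0 W=0
Move 9: B@(1,3) -> caps B=1 W=0
Move 10: W@(2,3) -> caps B=1 W=0
Move 11: B@(0,0) -> caps B=1 W=0
Move 12: W@(1,2) -> caps B=1 W=0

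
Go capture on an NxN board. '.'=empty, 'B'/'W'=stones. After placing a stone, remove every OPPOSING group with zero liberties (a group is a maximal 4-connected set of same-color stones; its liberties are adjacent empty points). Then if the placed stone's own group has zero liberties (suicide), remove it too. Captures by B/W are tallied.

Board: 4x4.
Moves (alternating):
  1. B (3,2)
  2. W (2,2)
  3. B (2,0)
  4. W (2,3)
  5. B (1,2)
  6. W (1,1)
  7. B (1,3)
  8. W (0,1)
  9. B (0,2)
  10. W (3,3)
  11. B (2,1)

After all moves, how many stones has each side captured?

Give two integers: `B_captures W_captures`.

Answer: 3 0

Derivation:
Move 1: B@(3,2) -> caps B=0 W=0
Move 2: W@(2,2) -> caps B=0 W=0
Move 3: B@(2,0) -> caps B=0 W=0
Move 4: W@(2,3) -> caps B=0 W=0
Move 5: B@(1,2) -> caps B=0 W=0
Move 6: W@(1,1) -> caps B=0 W=0
Move 7: B@(1,3) -> caps B=0 W=0
Move 8: W@(0,1) -> caps B=0 W=0
Move 9: B@(0,2) -> caps B=0 W=0
Move 10: W@(3,3) -> caps B=0 W=0
Move 11: B@(2,1) -> caps B=3 W=0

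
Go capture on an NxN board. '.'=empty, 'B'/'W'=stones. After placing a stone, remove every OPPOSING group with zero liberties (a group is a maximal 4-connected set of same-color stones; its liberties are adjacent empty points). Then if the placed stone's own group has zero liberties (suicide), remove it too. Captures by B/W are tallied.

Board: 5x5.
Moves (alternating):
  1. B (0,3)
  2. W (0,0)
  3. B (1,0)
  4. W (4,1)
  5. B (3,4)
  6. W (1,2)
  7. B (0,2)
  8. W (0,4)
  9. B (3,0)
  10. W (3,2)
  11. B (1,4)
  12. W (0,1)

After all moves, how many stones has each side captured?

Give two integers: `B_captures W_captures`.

Answer: 1 0

Derivation:
Move 1: B@(0,3) -> caps B=0 W=0
Move 2: W@(0,0) -> caps B=0 W=0
Move 3: B@(1,0) -> caps B=0 W=0
Move 4: W@(4,1) -> caps B=0 W=0
Move 5: B@(3,4) -> caps B=0 W=0
Move 6: W@(1,2) -> caps B=0 W=0
Move 7: B@(0,2) -> caps B=0 W=0
Move 8: W@(0,4) -> caps B=0 W=0
Move 9: B@(3,0) -> caps B=0 W=0
Move 10: W@(3,2) -> caps B=0 W=0
Move 11: B@(1,4) -> caps B=1 W=0
Move 12: W@(0,1) -> caps B=1 W=0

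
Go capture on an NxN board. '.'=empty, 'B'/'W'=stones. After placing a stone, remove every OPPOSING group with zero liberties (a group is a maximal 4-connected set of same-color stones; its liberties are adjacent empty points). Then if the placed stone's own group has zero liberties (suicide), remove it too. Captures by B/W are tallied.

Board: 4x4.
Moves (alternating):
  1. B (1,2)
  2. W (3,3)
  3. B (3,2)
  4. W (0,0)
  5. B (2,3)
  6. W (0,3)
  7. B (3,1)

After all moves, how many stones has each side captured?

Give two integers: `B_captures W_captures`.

Answer: 1 0

Derivation:
Move 1: B@(1,2) -> caps B=0 W=0
Move 2: W@(3,3) -> caps B=0 W=0
Move 3: B@(3,2) -> caps B=0 W=0
Move 4: W@(0,0) -> caps B=0 W=0
Move 5: B@(2,3) -> caps B=1 W=0
Move 6: W@(0,3) -> caps B=1 W=0
Move 7: B@(3,1) -> caps B=1 W=0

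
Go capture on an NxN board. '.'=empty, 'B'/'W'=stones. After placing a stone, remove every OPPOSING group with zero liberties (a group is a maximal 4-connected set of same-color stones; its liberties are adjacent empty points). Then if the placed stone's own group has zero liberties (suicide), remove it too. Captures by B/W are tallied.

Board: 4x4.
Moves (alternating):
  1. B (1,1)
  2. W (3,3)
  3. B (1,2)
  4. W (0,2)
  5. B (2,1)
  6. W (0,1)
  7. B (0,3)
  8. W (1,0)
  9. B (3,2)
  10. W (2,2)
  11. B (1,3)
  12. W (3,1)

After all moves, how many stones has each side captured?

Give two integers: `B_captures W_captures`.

Move 1: B@(1,1) -> caps B=0 W=0
Move 2: W@(3,3) -> caps B=0 W=0
Move 3: B@(1,2) -> caps B=0 W=0
Move 4: W@(0,2) -> caps B=0 W=0
Move 5: B@(2,1) -> caps B=0 W=0
Move 6: W@(0,1) -> caps B=0 W=0
Move 7: B@(0,3) -> caps B=0 W=0
Move 8: W@(1,0) -> caps B=0 W=0
Move 9: B@(3,2) -> caps B=0 W=0
Move 10: W@(2,2) -> caps B=0 W=0
Move 11: B@(1,3) -> caps B=0 W=0
Move 12: W@(3,1) -> caps B=0 W=1

Answer: 0 1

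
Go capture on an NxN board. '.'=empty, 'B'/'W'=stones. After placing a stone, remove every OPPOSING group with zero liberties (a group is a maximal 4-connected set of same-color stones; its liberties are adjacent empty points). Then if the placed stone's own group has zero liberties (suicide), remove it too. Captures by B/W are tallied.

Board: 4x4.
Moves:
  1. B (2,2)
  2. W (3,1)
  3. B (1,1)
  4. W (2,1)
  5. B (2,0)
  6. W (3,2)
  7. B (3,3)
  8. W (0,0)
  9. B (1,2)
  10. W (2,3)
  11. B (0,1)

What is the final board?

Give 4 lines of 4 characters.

Move 1: B@(2,2) -> caps B=0 W=0
Move 2: W@(3,1) -> caps B=0 W=0
Move 3: B@(1,1) -> caps B=0 W=0
Move 4: W@(2,1) -> caps B=0 W=0
Move 5: B@(2,0) -> caps B=0 W=0
Move 6: W@(3,2) -> caps B=0 W=0
Move 7: B@(3,3) -> caps B=0 W=0
Move 8: W@(0,0) -> caps B=0 W=0
Move 9: B@(1,2) -> caps B=0 W=0
Move 10: W@(2,3) -> caps B=0 W=1
Move 11: B@(0,1) -> caps B=0 W=1

Answer: WB..
.BB.
BWBW
.WW.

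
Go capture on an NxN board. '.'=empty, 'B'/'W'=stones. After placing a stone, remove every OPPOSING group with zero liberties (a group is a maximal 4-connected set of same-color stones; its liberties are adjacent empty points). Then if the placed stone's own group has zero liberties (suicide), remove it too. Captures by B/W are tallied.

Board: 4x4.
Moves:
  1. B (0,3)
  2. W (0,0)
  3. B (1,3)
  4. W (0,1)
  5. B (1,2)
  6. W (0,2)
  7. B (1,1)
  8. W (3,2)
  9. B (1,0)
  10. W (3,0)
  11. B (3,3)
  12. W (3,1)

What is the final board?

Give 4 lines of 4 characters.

Answer: ...B
BBBB
....
WWWB

Derivation:
Move 1: B@(0,3) -> caps B=0 W=0
Move 2: W@(0,0) -> caps B=0 W=0
Move 3: B@(1,3) -> caps B=0 W=0
Move 4: W@(0,1) -> caps B=0 W=0
Move 5: B@(1,2) -> caps B=0 W=0
Move 6: W@(0,2) -> caps B=0 W=0
Move 7: B@(1,1) -> caps B=0 W=0
Move 8: W@(3,2) -> caps B=0 W=0
Move 9: B@(1,0) -> caps B=3 W=0
Move 10: W@(3,0) -> caps B=3 W=0
Move 11: B@(3,3) -> caps B=3 W=0
Move 12: W@(3,1) -> caps B=3 W=0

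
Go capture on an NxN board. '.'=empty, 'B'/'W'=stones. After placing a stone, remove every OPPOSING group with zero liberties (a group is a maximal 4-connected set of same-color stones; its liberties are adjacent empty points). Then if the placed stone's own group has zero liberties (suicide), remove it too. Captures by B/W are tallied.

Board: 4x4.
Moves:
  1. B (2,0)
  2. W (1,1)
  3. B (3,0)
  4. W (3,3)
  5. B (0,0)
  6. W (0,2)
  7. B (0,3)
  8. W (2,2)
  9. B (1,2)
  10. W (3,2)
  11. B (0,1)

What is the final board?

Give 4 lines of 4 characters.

Answer: BB.B
.WB.
B.W.
B.WW

Derivation:
Move 1: B@(2,0) -> caps B=0 W=0
Move 2: W@(1,1) -> caps B=0 W=0
Move 3: B@(3,0) -> caps B=0 W=0
Move 4: W@(3,3) -> caps B=0 W=0
Move 5: B@(0,0) -> caps B=0 W=0
Move 6: W@(0,2) -> caps B=0 W=0
Move 7: B@(0,3) -> caps B=0 W=0
Move 8: W@(2,2) -> caps B=0 W=0
Move 9: B@(1,2) -> caps B=0 W=0
Move 10: W@(3,2) -> caps B=0 W=0
Move 11: B@(0,1) -> caps B=1 W=0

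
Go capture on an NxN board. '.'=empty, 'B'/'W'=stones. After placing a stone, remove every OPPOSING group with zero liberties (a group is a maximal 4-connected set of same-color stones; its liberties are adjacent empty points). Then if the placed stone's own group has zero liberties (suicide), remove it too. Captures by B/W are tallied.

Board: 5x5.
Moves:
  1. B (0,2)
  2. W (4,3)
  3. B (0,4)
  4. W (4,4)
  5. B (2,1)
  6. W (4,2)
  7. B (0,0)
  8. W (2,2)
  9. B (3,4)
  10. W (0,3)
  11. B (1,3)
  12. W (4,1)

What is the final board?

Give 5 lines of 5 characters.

Move 1: B@(0,2) -> caps B=0 W=0
Move 2: W@(4,3) -> caps B=0 W=0
Move 3: B@(0,4) -> caps B=0 W=0
Move 4: W@(4,4) -> caps B=0 W=0
Move 5: B@(2,1) -> caps B=0 W=0
Move 6: W@(4,2) -> caps B=0 W=0
Move 7: B@(0,0) -> caps B=0 W=0
Move 8: W@(2,2) -> caps B=0 W=0
Move 9: B@(3,4) -> caps B=0 W=0
Move 10: W@(0,3) -> caps B=0 W=0
Move 11: B@(1,3) -> caps B=1 W=0
Move 12: W@(4,1) -> caps B=1 W=0

Answer: B.B.B
...B.
.BW..
....B
.WWWW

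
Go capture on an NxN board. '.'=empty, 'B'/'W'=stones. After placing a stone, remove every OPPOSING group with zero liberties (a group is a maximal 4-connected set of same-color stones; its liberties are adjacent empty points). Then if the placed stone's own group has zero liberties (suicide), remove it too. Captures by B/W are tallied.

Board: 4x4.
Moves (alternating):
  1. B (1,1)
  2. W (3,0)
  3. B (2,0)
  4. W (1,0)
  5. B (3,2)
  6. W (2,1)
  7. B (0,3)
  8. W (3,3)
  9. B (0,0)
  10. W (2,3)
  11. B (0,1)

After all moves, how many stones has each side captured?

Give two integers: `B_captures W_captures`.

Answer: 0 1

Derivation:
Move 1: B@(1,1) -> caps B=0 W=0
Move 2: W@(3,0) -> caps B=0 W=0
Move 3: B@(2,0) -> caps B=0 W=0
Move 4: W@(1,0) -> caps B=0 W=0
Move 5: B@(3,2) -> caps B=0 W=0
Move 6: W@(2,1) -> caps B=0 W=1
Move 7: B@(0,3) -> caps B=0 W=1
Move 8: W@(3,3) -> caps B=0 W=1
Move 9: B@(0,0) -> caps B=0 W=1
Move 10: W@(2,3) -> caps B=0 W=1
Move 11: B@(0,1) -> caps B=0 W=1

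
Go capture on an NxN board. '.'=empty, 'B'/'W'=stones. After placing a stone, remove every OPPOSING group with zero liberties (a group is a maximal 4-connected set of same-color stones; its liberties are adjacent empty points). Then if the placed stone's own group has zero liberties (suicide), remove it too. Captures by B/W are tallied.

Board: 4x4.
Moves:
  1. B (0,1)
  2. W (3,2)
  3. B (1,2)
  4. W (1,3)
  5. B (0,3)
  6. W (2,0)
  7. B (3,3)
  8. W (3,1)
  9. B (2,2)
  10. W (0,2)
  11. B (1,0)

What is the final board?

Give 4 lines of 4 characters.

Answer: .BW.
B.BW
W.B.
.WWB

Derivation:
Move 1: B@(0,1) -> caps B=0 W=0
Move 2: W@(3,2) -> caps B=0 W=0
Move 3: B@(1,2) -> caps B=0 W=0
Move 4: W@(1,3) -> caps B=0 W=0
Move 5: B@(0,3) -> caps B=0 W=0
Move 6: W@(2,0) -> caps B=0 W=0
Move 7: B@(3,3) -> caps B=0 W=0
Move 8: W@(3,1) -> caps B=0 W=0
Move 9: B@(2,2) -> caps B=0 W=0
Move 10: W@(0,2) -> caps B=0 W=1
Move 11: B@(1,0) -> caps B=0 W=1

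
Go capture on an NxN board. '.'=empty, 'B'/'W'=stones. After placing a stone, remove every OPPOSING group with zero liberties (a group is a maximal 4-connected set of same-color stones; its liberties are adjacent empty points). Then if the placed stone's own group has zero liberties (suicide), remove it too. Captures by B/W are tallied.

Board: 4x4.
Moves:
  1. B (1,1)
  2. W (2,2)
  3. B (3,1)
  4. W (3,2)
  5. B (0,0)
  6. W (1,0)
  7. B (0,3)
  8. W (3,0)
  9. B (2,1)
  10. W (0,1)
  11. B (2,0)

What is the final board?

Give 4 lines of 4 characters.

Move 1: B@(1,1) -> caps B=0 W=0
Move 2: W@(2,2) -> caps B=0 W=0
Move 3: B@(3,1) -> caps B=0 W=0
Move 4: W@(3,2) -> caps B=0 W=0
Move 5: B@(0,0) -> caps B=0 W=0
Move 6: W@(1,0) -> caps B=0 W=0
Move 7: B@(0,3) -> caps B=0 W=0
Move 8: W@(3,0) -> caps B=0 W=0
Move 9: B@(2,1) -> caps B=0 W=0
Move 10: W@(0,1) -> caps B=0 W=1
Move 11: B@(2,0) -> caps B=1 W=1

Answer: .W.B
WB..
BBW.
.BW.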